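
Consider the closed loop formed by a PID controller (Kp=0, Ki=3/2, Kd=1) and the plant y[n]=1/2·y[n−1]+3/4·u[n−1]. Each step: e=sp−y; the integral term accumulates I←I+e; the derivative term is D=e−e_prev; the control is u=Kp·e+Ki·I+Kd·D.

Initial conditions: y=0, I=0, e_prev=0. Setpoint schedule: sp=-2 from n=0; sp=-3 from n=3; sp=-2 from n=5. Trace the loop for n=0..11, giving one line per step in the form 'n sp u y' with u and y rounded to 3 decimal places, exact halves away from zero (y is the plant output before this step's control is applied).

(exact arithmetic carried between steps; '≈' marks a value shown rounded to 6 d.p. or computed from one; I and e_prev carry over from the previous line; the table rounds u and y to 3 d.p., halves away from zero)
n=0: y=0, sp=-2, e=sp−y=-2; I=-2, D=e−e_prev=-2; u=0·(-2)+3/2·(-2)+1·(-2)=-5; next y=1/2·0+3/4·(-5)=-3.75
n=1: y=-3.75, sp=-2, e=sp−y=1.75; I=-0.25, D=e−e_prev=3.75; u=0·1.75+3/2·(-0.25)+1·3.75=3.375; next y=1/2·(-3.75)+3/4·3.375=0.65625
n=2: y=0.65625, sp=-2, e=sp−y=-2.65625; I=-2.90625, D=e−e_prev=-4.40625; u=0·(-2.65625)+3/2·(-2.90625)+1·(-4.40625)=-8.765625; next y=1/2·0.65625+3/4·(-8.765625)≈-6.246094
n=3: y≈-6.246094, sp=-3, e=sp−y≈3.246094; I≈0.339844, D=e−e_prev≈5.902344; u=0·3.246094+3/2·0.339844+1·5.902344≈6.412109; next y=1/2·(-6.246094)+3/4·6.412109≈1.686035
n=4: y≈1.686035, sp=-3, e=sp−y≈-4.686035; I≈-4.346191, D=e−e_prev≈-7.932129; u=0·(-4.686035)+3/2·(-4.346191)+1·(-7.932129)≈-14.451416; next y=1/2·1.686035+3/4·(-14.451416)≈-9.995544
n=5: y≈-9.995544, sp=-2, e=sp−y≈7.995544; I≈3.649353, D=e−e_prev≈12.681580; u=0·7.995544+3/2·3.649353+1·12.681580≈18.155609; next y=1/2·(-9.995544)+3/4·18.155609≈8.618935
n=6: y≈8.618935, sp=-2, e=sp−y≈-10.618935; I≈-6.969582, D=e−e_prev≈-18.614479; u=0·(-10.618935)+3/2·(-6.969582)+1·(-18.614479)≈-29.068851; next y=1/2·8.618935+3/4·(-29.068851)≈-17.492171
n=7: y≈-17.492171, sp=-2, e=sp−y≈15.492171; I≈8.522590, D=e−e_prev≈26.111106; u=0·15.492171+3/2·8.522590+1·26.111106≈38.894990; next y=1/2·(-17.492171)+3/4·38.894990≈20.425157
n=8: y≈20.425157, sp=-2, e=sp−y≈-22.425157; I≈-13.902568, D=e−e_prev≈-37.917328; u=0·(-22.425157)+3/2·(-13.902568)+1·(-37.917328)≈-58.771180; next y=1/2·20.425157+3/4·(-58.771180)≈-33.865806
n=9: y≈-33.865806, sp=-2, e=sp−y≈31.865806; I≈17.963239, D=e−e_prev≈54.290963; u=0·31.865806+3/2·17.963239+1·54.290963≈81.235821; next y=1/2·(-33.865806)+3/4·81.235821≈43.993963
n=10: y≈43.993963, sp=-2, e=sp−y≈-45.993963; I≈-28.030724, D=e−e_prev≈-77.859769; u=0·(-45.993963)+3/2·(-28.030724)+1·(-77.859769)≈-119.905856; next y=1/2·43.993963+3/4·(-119.905856)≈-67.932410
n=11: y≈-67.932410, sp=-2, e=sp−y≈65.932410; I≈37.901686, D=e−e_prev≈111.926373; u=0·65.932410+3/2·37.901686+1·111.926373≈168.778902; next y=1/2·(-67.932410)+3/4·168.778902≈92.617971

0 -2 -5.000 0.000
1 -2 3.375 -3.750
2 -2 -8.766 0.656
3 -3 6.412 -6.246
4 -3 -14.451 1.686
5 -2 18.156 -9.996
6 -2 -29.069 8.619
7 -2 38.895 -17.492
8 -2 -58.771 20.425
9 -2 81.236 -33.866
10 -2 -119.906 43.994
11 -2 168.779 -67.932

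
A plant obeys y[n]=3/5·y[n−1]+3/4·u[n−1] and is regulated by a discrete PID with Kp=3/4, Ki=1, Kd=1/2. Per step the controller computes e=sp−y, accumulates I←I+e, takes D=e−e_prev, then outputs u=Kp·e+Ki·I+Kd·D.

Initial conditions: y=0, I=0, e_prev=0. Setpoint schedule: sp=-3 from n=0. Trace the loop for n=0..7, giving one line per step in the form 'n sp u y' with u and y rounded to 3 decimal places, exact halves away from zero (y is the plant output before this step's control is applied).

0 -3 -6.750 0.000
1 -3 3.141 -5.063
2 -3 -7.184 -0.682
3 -3 4.198 -5.797
4 -3 -7.864 -0.330
5 -3 5.173 -6.096
6 -3 -8.830 0.222
7 -3 6.207 -6.489

(exact arithmetic carried between steps; '≈' marks a value shown rounded to 6 d.p. or computed from one; I and e_prev carry over from the previous line; the table rounds u and y to 3 d.p., halves away from zero)
n=0: y=0, sp=-3, e=sp−y=-3; I=-3, D=e−e_prev=-3; u=3/4·(-3)+1·(-3)+1/2·(-3)=-6.75; next y=3/5·0+3/4·(-6.75)=-5.0625
n=1: y=-5.0625, sp=-3, e=sp−y=2.0625; I=-0.9375, D=e−e_prev=5.0625; u=3/4·2.0625+1·(-0.9375)+1/2·5.0625=3.140625; next y=3/5·(-5.0625)+3/4·3.140625≈-0.682031
n=2: y≈-0.682031, sp=-3, e=sp−y≈-2.317969; I≈-3.255469, D=e−e_prev≈-4.380469; u=3/4·(-2.317969)+1·(-3.255469)+1/2·(-4.380469)≈-7.184180; next y=3/5·(-0.682031)+3/4·(-7.184180)≈-5.797354
n=3: y≈-5.797354, sp=-3, e=sp−y≈2.797354; I≈-0.458115, D=e−e_prev≈5.115322; u=3/4·2.797354+1·(-0.458115)+1/2·5.115322≈4.197561; next y=3/5·(-5.797354)+3/4·4.197561≈-0.330241
n=4: y≈-0.330241, sp=-3, e=sp−y≈-2.669759; I≈-3.127874, D=e−e_prev≈-5.467112; u=3/4·(-2.669759)+1·(-3.127874)+1/2·(-5.467112)≈-7.863749; next y=3/5·(-0.330241)+3/4·(-7.863749)≈-6.095957
n=5: y≈-6.095957, sp=-3, e=sp−y≈3.095957; I≈-0.031917, D=e−e_prev≈5.765715; u=3/4·3.095957+1·(-0.031917)+1/2·5.765715≈5.172908; next y=3/5·(-6.095957)+3/4·5.172908≈0.222107
n=6: y≈0.222107, sp=-3, e=sp−y≈-3.222107; I≈-3.254024, D=e−e_prev≈-6.318063; u=3/4·(-3.222107)+1·(-3.254024)+1/2·(-6.318063)≈-8.829636; next y=3/5·0.222107+3/4·(-8.829636)≈-6.488963
n=7: y≈-6.488963, sp=-3, e=sp−y≈3.488963; I≈0.234939, D=e−e_prev≈6.711070; u=3/4·3.488963+1·0.234939+1/2·6.711070≈6.207196; next y=3/5·(-6.488963)+3/4·6.207196≈0.762019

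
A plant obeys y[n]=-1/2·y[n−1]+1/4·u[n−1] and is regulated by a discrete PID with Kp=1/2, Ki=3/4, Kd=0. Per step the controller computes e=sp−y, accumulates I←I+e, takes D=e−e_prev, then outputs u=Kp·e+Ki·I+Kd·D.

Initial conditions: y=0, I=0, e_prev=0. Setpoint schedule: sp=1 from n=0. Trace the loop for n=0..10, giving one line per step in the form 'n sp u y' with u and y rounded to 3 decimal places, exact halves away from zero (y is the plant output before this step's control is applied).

(exact arithmetic carried between steps; '≈' marks a value shown rounded to 6 d.p. or computed from one; I and e_prev carry over from the previous line; the table rounds u and y to 3 d.p., halves away from zero)
n=0: y=0, sp=1, e=sp−y=1; I=1, D=e−e_prev=1; u=1/2·1+3/4·1+0·1=1.25; next y=-1/2·0+1/4·1.25=0.3125
n=1: y=0.3125, sp=1, e=sp−y=0.6875; I=1.6875, D=e−e_prev=-0.3125; u=1/2·0.6875+3/4·1.6875+0·(-0.3125)=1.609375; next y=-1/2·0.3125+1/4·1.609375≈0.246094
n=2: y≈0.246094, sp=1, e=sp−y≈0.753906; I≈2.441406, D=e−e_prev≈0.066406; u=1/2·0.753906+3/4·2.441406+0·0.066406≈2.208008; next y=-1/2·0.246094+1/4·2.208008≈0.428955
n=3: y≈0.428955, sp=1, e=sp−y≈0.571045; I≈3.012451, D=e−e_prev≈-0.182861; u=1/2·0.571045+3/4·3.012451+0·(-0.182861)≈2.544861; next y=-1/2·0.428955+1/4·2.544861≈0.421738
n=4: y≈0.421738, sp=1, e=sp−y≈0.578262; I≈3.590714, D=e−e_prev≈0.007217; u=1/2·0.578262+3/4·3.590714+0·0.007217≈2.982166; next y=-1/2·0.421738+1/4·2.982166≈0.534673
n=5: y≈0.534673, sp=1, e=sp−y≈0.465327; I≈4.056041, D=e−e_prev≈-0.112935; u=1/2·0.465327+3/4·4.056041+0·(-0.112935)≈3.274694; next y=-1/2·0.534673+1/4·3.274694≈0.551337
n=6: y≈0.551337, sp=1, e=sp−y≈0.448663; I≈4.504704, D=e−e_prev≈-0.016664; u=1/2·0.448663+3/4·4.504704+0·(-0.016664)≈3.602859; next y=-1/2·0.551337+1/4·3.602859≈0.625046
n=7: y≈0.625046, sp=1, e=sp−y≈0.374954; I≈4.879657, D=e−e_prev≈-0.073709; u=1/2·0.374954+3/4·4.879657+0·(-0.073709)≈3.847220; next y=-1/2·0.625046+1/4·3.847220≈0.649282
n=8: y≈0.649282, sp=1, e=sp−y≈0.350718; I≈5.230376, D=e−e_prev≈-0.024236; u=1/2·0.350718+3/4·5.230376+0·(-0.024236)≈4.098141; next y=-1/2·0.649282+1/4·4.098141≈0.699894
n=9: y≈0.699894, sp=1, e=sp−y≈0.300106; I≈5.530481, D=e−e_prev≈-0.050612; u=1/2·0.300106+3/4·5.530481+0·(-0.050612)≈4.297914; next y=-1/2·0.699894+1/4·4.297914≈0.724531
n=10: y≈0.724531, sp=1, e=sp−y≈0.275469; I≈5.805950, D=e−e_prev≈-0.024637; u=1/2·0.275469+3/4·5.805950+0·(-0.024637)≈4.492197; next y=-1/2·0.724531+1/4·4.492197≈0.760784

0 1 1.250 0.000
1 1 1.609 0.313
2 1 2.208 0.246
3 1 2.545 0.429
4 1 2.982 0.422
5 1 3.275 0.535
6 1 3.603 0.551
7 1 3.847 0.625
8 1 4.098 0.649
9 1 4.298 0.700
10 1 4.492 0.725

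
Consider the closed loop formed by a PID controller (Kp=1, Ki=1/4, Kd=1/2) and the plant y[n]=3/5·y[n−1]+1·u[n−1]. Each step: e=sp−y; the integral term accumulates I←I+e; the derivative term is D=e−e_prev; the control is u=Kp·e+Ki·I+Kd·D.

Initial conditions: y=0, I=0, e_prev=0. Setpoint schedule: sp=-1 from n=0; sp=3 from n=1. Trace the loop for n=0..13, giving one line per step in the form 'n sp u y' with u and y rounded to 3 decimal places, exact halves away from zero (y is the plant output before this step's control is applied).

(exact arithmetic carried between steps; '≈' marks a value shown rounded to 6 d.p. or computed from one; I and e_prev carry over from the previous line; the table rounds u and y to 3 d.p., halves away from zero)
n=0: y=0, sp=-1, e=sp−y=-1; I=-1, D=e−e_prev=-1; u=1·(-1)+1/4·(-1)+1/2·(-1)=-1.75; next y=3/5·0+1·(-1.75)=-1.75
n=1: y=-1.75, sp=3, e=sp−y=4.75; I=3.75, D=e−e_prev=5.75; u=1·4.75+1/4·3.75+1/2·5.75=8.5625; next y=3/5·(-1.75)+1·8.5625=7.5125
n=2: y=7.5125, sp=3, e=sp−y=-4.5125; I=-0.7625, D=e−e_prev=-9.2625; u=1·(-4.5125)+1/4·(-0.7625)+1/2·(-9.2625)=-9.334375; next y=3/5·7.5125+1·(-9.334375)=-4.826875
n=3: y=-4.826875, sp=3, e=sp−y=7.826875; I=7.064375, D=e−e_prev=12.339375; u=1·7.826875+1/4·7.064375+1/2·12.339375≈15.762656; next y=3/5·(-4.826875)+1·15.762656≈12.866531
n=4: y≈12.866531, sp=3, e=sp−y≈-9.866531; I≈-2.802156, D=e−e_prev≈-17.693406; u=1·(-9.866531)+1/4·(-2.802156)+1/2·(-17.693406)≈-19.413773; next y=3/5·12.866531+1·(-19.413773)≈-11.693855
n=5: y≈-11.693855, sp=3, e=sp−y≈14.693855; I≈11.891698, D=e−e_prev≈24.560386; u=1·14.693855+1/4·11.891698+1/2·24.560386≈29.946972; next y=3/5·(-11.693855)+1·29.946972≈22.930659
n=6: y≈22.930659, sp=3, e=sp−y≈-19.930659; I≈-8.038961, D=e−e_prev≈-34.624514; u=1·(-19.930659)+1/4·(-8.038961)+1/2·(-34.624514)≈-39.252657; next y=3/5·22.930659+1·(-39.252657)≈-25.494261
n=7: y≈-25.494261, sp=3, e=sp−y≈28.494261; I≈20.455300, D=e−e_prev≈48.424921; u=1·28.494261+1/4·20.455300+1/2·48.424921≈57.820546; next y=3/5·(-25.494261)+1·57.820546≈42.523990
n=8: y≈42.523990, sp=3, e=sp−y≈-39.523990; I≈-19.068690, D=e−e_prev≈-68.018251; u=1·(-39.523990)+1/4·(-19.068690)+1/2·(-68.018251)≈-78.300288; next y=3/5·42.523990+1·(-78.300288)≈-52.785894
n=9: y≈-52.785894, sp=3, e=sp−y≈55.785894; I≈36.717204, D=e−e_prev≈95.309883; u=1·55.785894+1/4·36.717204+1/2·95.309883≈112.620136; next y=3/5·(-52.785894)+1·112.620136≈80.948600
n=10: y≈80.948600, sp=3, e=sp−y≈-77.948600; I≈-41.231396, D=e−e_prev≈-133.734494; u=1·(-77.948600)+1/4·(-41.231396)+1/2·(-133.734494)≈-155.123696; next y=3/5·80.948600+1·(-155.123696)≈-106.554536
n=11: y≈-106.554536, sp=3, e=sp−y≈109.554536; I≈68.323140, D=e−e_prev≈187.503136; u=1·109.554536+1/4·68.323140+1/2·187.503136≈220.386889; next y=3/5·(-106.554536)+1·220.386889≈156.454168
n=12: y≈156.454168, sp=3, e=sp−y≈-153.454168; I≈-85.131028, D=e−e_prev≈-263.008704; u=1·(-153.454168)+1/4·(-85.131028)+1/2·(-263.008704)≈-306.241276; next y=3/5·156.454168+1·(-306.241276)≈-212.368776
n=13: y≈-212.368776, sp=3, e=sp−y≈215.368776; I≈130.237748, D=e−e_prev≈368.822944; u=1·215.368776+1/4·130.237748+1/2·368.822944≈432.339685; next y=3/5·(-212.368776)+1·432.339685≈304.918419

0 -1 -1.750 0.000
1 3 8.563 -1.750
2 3 -9.334 7.513
3 3 15.763 -4.827
4 3 -19.414 12.867
5 3 29.947 -11.694
6 3 -39.253 22.931
7 3 57.821 -25.494
8 3 -78.300 42.524
9 3 112.620 -52.786
10 3 -155.124 80.949
11 3 220.387 -106.555
12 3 -306.241 156.454
13 3 432.340 -212.369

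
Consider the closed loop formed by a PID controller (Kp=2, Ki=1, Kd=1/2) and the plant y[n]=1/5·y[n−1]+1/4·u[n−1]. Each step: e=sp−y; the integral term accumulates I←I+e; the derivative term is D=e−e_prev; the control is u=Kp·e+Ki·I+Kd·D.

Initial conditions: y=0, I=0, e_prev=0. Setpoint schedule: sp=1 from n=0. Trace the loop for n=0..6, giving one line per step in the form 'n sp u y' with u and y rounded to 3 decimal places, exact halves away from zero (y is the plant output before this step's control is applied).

(exact arithmetic carried between steps; '≈' marks a value shown rounded to 6 d.p. or computed from one; I and e_prev carry over from the previous line; the table rounds u and y to 3 d.p., halves away from zero)
n=0: y=0, sp=1, e=sp−y=1; I=1, D=e−e_prev=1; u=2·1+1·1+1/2·1=3.5; next y=1/5·0+1/4·3.5=0.875
n=1: y=0.875, sp=1, e=sp−y=0.125; I=1.125, D=e−e_prev=-0.875; u=2·0.125+1·1.125+1/2·(-0.875)=0.9375; next y=1/5·0.875+1/4·0.9375=0.409375
n=2: y=0.409375, sp=1, e=sp−y=0.590625; I=1.715625, D=e−e_prev=0.465625; u=2·0.590625+1·1.715625+1/2·0.465625≈3.129688; next y=1/5·0.409375+1/4·3.129688≈0.864297
n=3: y≈0.864297, sp=1, e=sp−y≈0.135703; I≈1.851328, D=e−e_prev≈-0.454922; u=2·0.135703+1·1.851328+1/2·(-0.454922)≈1.895273; next y=1/5·0.864297+1/4·1.895273≈0.646678
n=4: y≈0.646678, sp=1, e=sp−y≈0.353322; I≈2.204650, D=e−e_prev≈0.217619; u=2·0.353322+1·2.204650+1/2·0.217619≈3.020104; next y=1/5·0.646678+1/4·3.020104≈0.884362
n=5: y≈0.884362, sp=1, e=sp−y≈0.115638; I≈2.320289, D=e−e_prev≈-0.237684; u=2·0.115638+1·2.320289+1/2·(-0.237684)≈2.432723; next y=1/5·0.884362+1/4·2.432723≈0.785053
n=6: y≈0.785053, sp=1, e=sp−y≈0.214947; I≈2.535236, D=e−e_prev≈0.099308; u=2·0.214947+1·2.535236+1/2·0.099308≈3.014783; next y=1/5·0.785053+1/4·3.014783≈0.910706

0 1 3.500 0.000
1 1 0.938 0.875
2 1 3.130 0.409
3 1 1.895 0.864
4 1 3.020 0.647
5 1 2.433 0.884
6 1 3.015 0.785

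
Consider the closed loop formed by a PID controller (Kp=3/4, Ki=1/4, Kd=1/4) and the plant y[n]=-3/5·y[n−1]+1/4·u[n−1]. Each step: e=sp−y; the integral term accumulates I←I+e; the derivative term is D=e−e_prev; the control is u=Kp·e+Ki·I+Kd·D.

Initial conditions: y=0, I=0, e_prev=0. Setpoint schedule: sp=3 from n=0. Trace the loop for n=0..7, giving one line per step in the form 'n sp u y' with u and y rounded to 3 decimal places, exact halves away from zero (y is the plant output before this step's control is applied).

(exact arithmetic carried between steps; '≈' marks a value shown rounded to 6 d.p. or computed from one; I and e_prev carry over from the previous line; the table rounds u and y to 3 d.p., halves away from zero)
n=0: y=0, sp=3, e=sp−y=3; I=3, D=e−e_prev=3; u=3/4·3+1/4·3+1/4·3=3.75; next y=-3/5·0+1/4·3.75=0.9375
n=1: y=0.9375, sp=3, e=sp−y=2.0625; I=5.0625, D=e−e_prev=-0.9375; u=3/4·2.0625+1/4·5.0625+1/4·(-0.9375)=2.578125; next y=-3/5·0.9375+1/4·2.578125≈0.082031
n=2: y≈0.082031, sp=3, e=sp−y≈2.917969; I≈7.980469, D=e−e_prev≈0.855469; u=3/4·2.917969+1/4·7.980469+1/4·0.855469≈4.397461; next y=-3/5·0.082031+1/4·4.397461≈1.050146
n=3: y≈1.050146, sp=3, e=sp−y≈1.949854; I≈9.930322, D=e−e_prev≈-0.968115; u=3/4·1.949854+1/4·9.930322+1/4·(-0.968115)≈3.702942; next y=-3/5·1.050146+1/4·3.702942≈0.295648
n=4: y≈0.295648, sp=3, e=sp−y≈2.704352; I≈12.634675, D=e−e_prev≈0.754499; u=3/4·2.704352+1/4·12.634675+1/4·0.754499≈5.375558; next y=-3/5·0.295648+1/4·5.375558≈1.166501
n=5: y≈1.166501, sp=3, e=sp−y≈1.833499; I≈14.468174, D=e−e_prev≈-0.870853; u=3/4·1.833499+1/4·14.468174+1/4·(-0.870853)≈4.774454; next y=-3/5·1.166501+1/4·4.774454≈0.493713
n=6: y≈0.493713, sp=3, e=sp−y≈2.506287; I≈16.974461, D=e−e_prev≈0.672788; u=3/4·2.506287+1/4·16.974461+1/4·0.672788≈6.291527; next y=-3/5·0.493713+1/4·6.291527≈1.276654
n=7: y≈1.276654, sp=3, e=sp−y≈1.723346; I≈18.697807, D=e−e_prev≈-0.782941; u=3/4·1.723346+1/4·18.697807+1/4·(-0.782941)≈5.771226; next y=-3/5·1.276654+1/4·5.771226≈0.676814

0 3 3.750 0.000
1 3 2.578 0.938
2 3 4.397 0.082
3 3 3.703 1.050
4 3 5.376 0.296
5 3 4.774 1.167
6 3 6.292 0.494
7 3 5.771 1.277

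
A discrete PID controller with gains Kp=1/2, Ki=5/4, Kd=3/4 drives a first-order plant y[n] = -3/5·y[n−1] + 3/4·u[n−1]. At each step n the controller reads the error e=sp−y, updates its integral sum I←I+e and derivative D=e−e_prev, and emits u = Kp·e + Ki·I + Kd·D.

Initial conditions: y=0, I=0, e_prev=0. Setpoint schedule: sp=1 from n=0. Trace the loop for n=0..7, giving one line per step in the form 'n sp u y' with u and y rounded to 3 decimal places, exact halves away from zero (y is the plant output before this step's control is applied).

0 1 2.500 0.000
1 1 -1.688 1.875
2 1 9.289 -2.391
3 1 -16.651 8.401
4 1 47.017 -17.529
5 1 -107.543 45.780
6 1 268.728 -108.125
7 1 -646.662 266.421

(exact arithmetic carried between steps; '≈' marks a value shown rounded to 6 d.p. or computed from one; I and e_prev carry over from the previous line; the table rounds u and y to 3 d.p., halves away from zero)
n=0: y=0, sp=1, e=sp−y=1; I=1, D=e−e_prev=1; u=1/2·1+5/4·1+3/4·1=2.5; next y=-3/5·0+3/4·2.5=1.875
n=1: y=1.875, sp=1, e=sp−y=-0.875; I=0.125, D=e−e_prev=-1.875; u=1/2·(-0.875)+5/4·0.125+3/4·(-1.875)=-1.6875; next y=-3/5·1.875+3/4·(-1.6875)=-2.390625
n=2: y=-2.390625, sp=1, e=sp−y=3.390625; I=3.515625, D=e−e_prev=4.265625; u=1/2·3.390625+5/4·3.515625+3/4·4.265625≈9.289063; next y=-3/5·(-2.390625)+3/4·9.289063≈8.401172
n=3: y≈8.401172, sp=1, e=sp−y≈-7.401172; I≈-3.885547, D=e−e_prev≈-10.791797; u=1/2·(-7.401172)+5/4·(-3.885547)+3/4·(-10.791797)≈-16.651367; next y=-3/5·8.401172+3/4·(-16.651367)≈-17.529229
n=4: y≈-17.529229, sp=1, e=sp−y≈18.529229; I≈14.643682, D=e−e_prev≈25.930400; u=1/2·18.529229+5/4·14.643682+3/4·25.930400≈47.017017; next y=-3/5·(-17.529229)+3/4·47.017017≈45.780300
n=5: y≈45.780300, sp=1, e=sp−y≈-44.780300; I≈-30.136618, D=e−e_prev≈-63.309528; u=1/2·(-44.780300)+5/4·(-30.136618)+3/4·(-63.309528)≈-107.543068; next y=-3/5·45.780300+3/4·(-107.543068)≈-108.125481
n=6: y≈-108.125481, sp=1, e=sp−y≈109.125481; I≈78.988863, D=e−e_prev≈153.905780; u=1/2·109.125481+5/4·78.988863+3/4·153.905780≈268.728155; next y=-3/5·(-108.125481)+3/4·268.728155≈266.421404
n=7: y≈266.421404, sp=1, e=sp−y≈-265.421404; I≈-186.432541, D=e−e_prev≈-374.546885; u=1/2·(-265.421404)+5/4·(-186.432541)+3/4·(-374.546885)≈-646.661543; next y=-3/5·266.421404+3/4·(-646.661543)≈-644.849000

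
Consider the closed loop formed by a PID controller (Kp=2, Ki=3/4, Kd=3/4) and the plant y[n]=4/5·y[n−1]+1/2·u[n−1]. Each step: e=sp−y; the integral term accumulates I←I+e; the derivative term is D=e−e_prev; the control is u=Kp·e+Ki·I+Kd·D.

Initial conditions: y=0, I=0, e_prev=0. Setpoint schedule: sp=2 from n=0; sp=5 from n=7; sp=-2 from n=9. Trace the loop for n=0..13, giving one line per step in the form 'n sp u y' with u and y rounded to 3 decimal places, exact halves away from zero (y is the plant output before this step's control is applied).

(exact arithmetic carried between steps; '≈' marks a value shown rounded to 6 d.p. or computed from one; I and e_prev carry over from the previous line; the table rounds u and y to 3 d.p., halves away from zero)
n=0: y=0, sp=2, e=sp−y=2; I=2, D=e−e_prev=2; u=2·2+3/4·2+3/4·2=7; next y=4/5·0+1/2·7=3.5
n=1: y=3.5, sp=2, e=sp−y=-1.5; I=0.5, D=e−e_prev=-3.5; u=2·(-1.5)+3/4·0.5+3/4·(-3.5)=-5.25; next y=4/5·3.5+1/2·(-5.25)=0.175
n=2: y=0.175, sp=2, e=sp−y=1.825; I=2.325, D=e−e_prev=3.325; u=2·1.825+3/4·2.325+3/4·3.325=7.8875; next y=4/5·0.175+1/2·7.8875=4.08375
n=3: y=4.08375, sp=2, e=sp−y=-2.08375; I=0.24125, D=e−e_prev=-3.90875; u=2·(-2.08375)+3/4·0.24125+3/4·(-3.90875)=-6.918125; next y=4/5·4.08375+1/2·(-6.918125)≈-0.192063
n=4: y≈-0.192063, sp=2, e=sp−y≈2.192063; I≈2.433313, D=e−e_prev≈4.275813; u=2·2.192063+3/4·2.433313+3/4·4.275813≈9.415969; next y=4/5·(-0.192063)+1/2·9.415969≈4.554334
n=5: y≈4.554334, sp=2, e=sp−y≈-2.554334; I≈-0.121022, D=e−e_prev≈-4.746397; u=2·(-2.554334)+3/4·(-0.121022)+3/4·(-4.746397)≈-8.759233; next y=4/5·4.554334+1/2·(-8.759233)≈-0.736149
n=6: y≈-0.736149, sp=2, e=sp−y≈2.736149; I≈2.615127, D=e−e_prev≈5.290483; u=2·2.736149+3/4·2.615127+3/4·5.290483≈11.401506; next y=4/5·(-0.736149)+1/2·11.401506≈5.111834
n=7: y≈5.111834, sp=5, e=sp−y≈-0.111834; I≈2.503293, D=e−e_prev≈-2.847983; u=2·(-0.111834)+3/4·2.503293+3/4·(-2.847983)≈-0.482184; next y=4/5·5.111834+1/2·(-0.482184)≈3.848375
n=8: y≈3.848375, sp=5, e=sp−y≈1.151625; I≈3.654919, D=e−e_prev≈1.263459; u=2·1.151625+3/4·3.654919+3/4·1.263459≈5.992033; next y=4/5·3.848375+1/2·5.992033≈6.074717
n=9: y≈6.074717, sp=-2, e=sp−y≈-8.074717; I≈-4.419798, D=e−e_prev≈-9.226342; u=2·(-8.074717)+3/4·(-4.419798)+3/4·(-9.226342)≈-26.384038; next y=4/5·6.074717+1/2·(-26.384038)≈-8.332246
n=10: y≈-8.332246, sp=-2, e=sp−y≈6.332246; I≈1.912448, D=e−e_prev≈14.406962; u=2·6.332246+3/4·1.912448+3/4·14.406962≈24.904049; next y=4/5·(-8.332246)+1/2·24.904049≈5.786228
n=11: y≈5.786228, sp=-2, e=sp−y≈-7.786228; I≈-5.873780, D=e−e_prev≈-14.118474; u=2·(-7.786228)+3/4·(-5.873780)+3/4·(-14.118474)≈-30.566646; next y=4/5·5.786228+1/2·(-30.566646)≈-10.654341
n=12: y≈-10.654341, sp=-2, e=sp−y≈8.654341; I≈2.780561, D=e−e_prev≈16.440569; u=2·8.654341+3/4·2.780561+3/4·16.440569≈31.724528; next y=4/5·(-10.654341)+1/2·31.724528≈7.338792
n=13: y≈7.338792, sp=-2, e=sp−y≈-9.338792; I≈-6.558231, D=e−e_prev≈-17.993132; u=2·(-9.338792)+3/4·(-6.558231)+3/4·(-17.993132)≈-37.091106; next y=4/5·7.338792+1/2·(-37.091106)≈-12.674520

0 2 7.000 0.000
1 2 -5.250 3.500
2 2 7.888 0.175
3 2 -6.918 4.084
4 2 9.416 -0.192
5 2 -8.759 4.554
6 2 11.402 -0.736
7 5 -0.482 5.112
8 5 5.992 3.848
9 -2 -26.384 6.075
10 -2 24.904 -8.332
11 -2 -30.567 5.786
12 -2 31.725 -10.654
13 -2 -37.091 7.339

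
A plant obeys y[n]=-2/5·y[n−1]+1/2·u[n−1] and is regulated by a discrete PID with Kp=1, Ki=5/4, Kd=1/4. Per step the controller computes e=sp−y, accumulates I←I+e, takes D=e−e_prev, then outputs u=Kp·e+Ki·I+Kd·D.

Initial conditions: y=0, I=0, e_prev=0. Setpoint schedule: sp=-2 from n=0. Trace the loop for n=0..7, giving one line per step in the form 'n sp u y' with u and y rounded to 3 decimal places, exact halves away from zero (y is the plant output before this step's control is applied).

0 -2 -5.000 0.000
1 -2 -0.750 -2.500
2 -2 -8.563 0.625
3 -2 1.828 -4.531
4 -2 -14.441 2.727
5 -2 9.060 -8.311
6 -2 -26.225 7.854
7 -2 25.770 -16.254

(exact arithmetic carried between steps; '≈' marks a value shown rounded to 6 d.p. or computed from one; I and e_prev carry over from the previous line; the table rounds u and y to 3 d.p., halves away from zero)
n=0: y=0, sp=-2, e=sp−y=-2; I=-2, D=e−e_prev=-2; u=1·(-2)+5/4·(-2)+1/4·(-2)=-5; next y=-2/5·0+1/2·(-5)=-2.5
n=1: y=-2.5, sp=-2, e=sp−y=0.5; I=-1.5, D=e−e_prev=2.5; u=1·0.5+5/4·(-1.5)+1/4·2.5=-0.75; next y=-2/5·(-2.5)+1/2·(-0.75)=0.625
n=2: y=0.625, sp=-2, e=sp−y=-2.625; I=-4.125, D=e−e_prev=-3.125; u=1·(-2.625)+5/4·(-4.125)+1/4·(-3.125)=-8.5625; next y=-2/5·0.625+1/2·(-8.5625)=-4.53125
n=3: y=-4.53125, sp=-2, e=sp−y=2.53125; I=-1.59375, D=e−e_prev=5.15625; u=1·2.53125+5/4·(-1.59375)+1/4·5.15625=1.828125; next y=-2/5·(-4.53125)+1/2·1.828125≈2.726563
n=4: y≈2.726563, sp=-2, e=sp−y≈-4.726563; I≈-6.320313, D=e−e_prev≈-7.257813; u=1·(-4.726563)+5/4·(-6.320313)+1/4·(-7.257813)≈-14.441406; next y=-2/5·2.726563+1/2·(-14.441406)≈-8.311328
n=5: y≈-8.311328, sp=-2, e=sp−y≈6.311328; I≈-0.008984, D=e−e_prev≈11.037891; u=1·6.311328+5/4·(-0.008984)+1/4·11.037891≈9.059570; next y=-2/5·(-8.311328)+1/2·9.059570≈7.854316
n=6: y≈7.854316, sp=-2, e=sp−y≈-9.854316; I≈-9.863301, D=e−e_prev≈-16.165645; u=1·(-9.854316)+5/4·(-9.863301)+1/4·(-16.165645)≈-26.224854; next y=-2/5·7.854316+1/2·(-26.224854)≈-16.254153
n=7: y≈-16.254153, sp=-2, e=sp−y≈14.254153; I≈4.390853, D=e−e_prev≈24.108470; u=1·14.254153+5/4·4.390853+1/4·24.108470≈25.769836; next y=-2/5·(-16.254153)+1/2·25.769836≈19.386580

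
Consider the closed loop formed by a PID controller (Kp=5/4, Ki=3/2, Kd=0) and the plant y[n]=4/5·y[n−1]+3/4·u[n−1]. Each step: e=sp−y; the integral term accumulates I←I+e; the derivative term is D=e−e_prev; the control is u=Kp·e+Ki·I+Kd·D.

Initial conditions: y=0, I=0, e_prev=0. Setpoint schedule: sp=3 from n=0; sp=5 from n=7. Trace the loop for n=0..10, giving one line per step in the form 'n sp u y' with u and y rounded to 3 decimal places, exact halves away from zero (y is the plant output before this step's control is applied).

(exact arithmetic carried between steps; '≈' marks a value shown rounded to 6 d.p. or computed from one; I and e_prev carry over from the previous line; the table rounds u and y to 3 d.p., halves away from zero)
n=0: y=0, sp=3, e=sp−y=3; I=3, D=e−e_prev=3; u=5/4·3+3/2·3+0·3=8.25; next y=4/5·0+3/4·8.25=6.1875
n=1: y=6.1875, sp=3, e=sp−y=-3.1875; I=-0.1875, D=e−e_prev=-6.1875; u=5/4·(-3.1875)+3/2·(-0.1875)+0·(-6.1875)=-4.265625; next y=4/5·6.1875+3/4·(-4.265625)≈1.750781
n=2: y≈1.750781, sp=3, e=sp−y≈1.249219; I≈1.061719, D=e−e_prev≈4.436719; u=5/4·1.249219+3/2·1.061719+0·4.436719≈3.154102; next y=4/5·1.750781+3/4·3.154102≈3.766201
n=3: y≈3.766201, sp=3, e=sp−y≈-0.766201; I≈0.295518, D=e−e_prev≈-2.015420; u=5/4·(-0.766201)+3/2·0.295518+0·(-2.015420)≈-0.514475; next y=4/5·3.766201+3/4·(-0.514475)≈2.627105
n=4: y≈2.627105, sp=3, e=sp−y≈0.372895; I≈0.668413, D=e−e_prev≈1.139097; u=5/4·0.372895+3/2·0.668413+0·1.139097≈1.468739; next y=4/5·2.627105+3/4·1.468739≈3.203238
n=5: y≈3.203238, sp=3, e=sp−y≈-0.203238; I≈0.465175, D=e−e_prev≈-0.576133; u=5/4·(-0.203238)+3/2·0.465175+0·(-0.576133)≈0.443716; next y=4/5·3.203238+3/4·0.443716≈2.895377
n=6: y≈2.895377, sp=3, e=sp−y≈0.104623; I≈0.569798, D=e−e_prev≈0.307861; u=5/4·0.104623+3/2·0.569798+0·0.307861≈0.985476; next y=4/5·2.895377+3/4·0.985476≈3.055409
n=7: y≈3.055409, sp=5, e=sp−y≈1.944591; I≈2.514390, D=e−e_prev≈1.839968; u=5/4·1.944591+3/2·2.514390+0·1.839968≈6.202323; next y=4/5·3.055409+3/4·6.202323≈7.096070
n=8: y≈7.096070, sp=5, e=sp−y≈-2.096070; I≈0.418320, D=e−e_prev≈-4.040661; u=5/4·(-2.096070)+3/2·0.418320+0·(-4.040661)≈-1.992607; next y=4/5·7.096070+3/4·(-1.992607)≈4.182400
n=9: y≈4.182400, sp=5, e=sp−y≈0.817600; I≈1.235920, D=e−e_prev≈2.913669; u=5/4·0.817600+3/2·1.235920+0·2.913669≈2.875879; next y=4/5·4.182400+3/4·2.875879≈5.502829
n=10: y≈5.502829, sp=5, e=sp−y≈-0.502829; I≈0.733090, D=e−e_prev≈-1.320429; u=5/4·(-0.502829)+3/2·0.733090+0·(-1.320429)≈0.471098; next y=4/5·5.502829+3/4·0.471098≈4.755587

0 3 8.250 0.000
1 3 -4.266 6.188
2 3 3.154 1.751
3 3 -0.514 3.766
4 3 1.469 2.627
5 3 0.444 3.203
6 3 0.985 2.895
7 5 6.202 3.055
8 5 -1.993 7.096
9 5 2.876 4.182
10 5 0.471 5.503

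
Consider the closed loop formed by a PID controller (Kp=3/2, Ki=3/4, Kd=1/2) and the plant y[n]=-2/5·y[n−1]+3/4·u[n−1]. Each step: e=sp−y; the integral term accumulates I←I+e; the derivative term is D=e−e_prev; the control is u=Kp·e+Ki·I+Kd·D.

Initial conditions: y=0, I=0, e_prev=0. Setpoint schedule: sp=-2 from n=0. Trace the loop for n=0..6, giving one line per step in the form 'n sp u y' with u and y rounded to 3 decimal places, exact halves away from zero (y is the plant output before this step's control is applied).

0 -2 -5.500 0.000
1 -2 5.344 -4.125
2 -2 -22.028 5.658
3 -2 44.335 -18.784
4 -2 -119.057 40.765
5 -2 281.144 -105.599
6 -2 -700.753 253.097

(exact arithmetic carried between steps; '≈' marks a value shown rounded to 6 d.p. or computed from one; I and e_prev carry over from the previous line; the table rounds u and y to 3 d.p., halves away from zero)
n=0: y=0, sp=-2, e=sp−y=-2; I=-2, D=e−e_prev=-2; u=3/2·(-2)+3/4·(-2)+1/2·(-2)=-5.5; next y=-2/5·0+3/4·(-5.5)=-4.125
n=1: y=-4.125, sp=-2, e=sp−y=2.125; I=0.125, D=e−e_prev=4.125; u=3/2·2.125+3/4·0.125+1/2·4.125=5.34375; next y=-2/5·(-4.125)+3/4·5.34375≈5.657813
n=2: y≈5.657813, sp=-2, e=sp−y≈-7.657813; I≈-7.532813, D=e−e_prev≈-9.782813; u=3/2·(-7.657813)+3/4·(-7.532813)+1/2·(-9.782813)≈-22.027734; next y=-2/5·5.657813+3/4·(-22.027734)≈-18.783926
n=3: y≈-18.783926, sp=-2, e=sp−y≈16.783926; I≈9.251113, D=e−e_prev≈24.441738; u=3/2·16.783926+3/4·9.251113+1/2·24.441738≈44.335093; next y=-2/5·(-18.783926)+3/4·44.335093≈40.764890
n=4: y≈40.764890, sp=-2, e=sp−y≈-42.764890; I≈-33.513777, D=e−e_prev≈-59.548816; u=3/2·(-42.764890)+3/4·(-33.513777)+1/2·(-59.548816)≈-119.057075; next y=-2/5·40.764890+3/4·(-119.057075)≈-105.598762
n=5: y≈-105.598762, sp=-2, e=sp−y≈103.598762; I≈70.084986, D=e−e_prev≈146.363652; u=3/2·103.598762+3/4·70.084986+1/2·146.363652≈281.143709; next y=-2/5·(-105.598762)+3/4·281.143709≈253.097287
n=6: y≈253.097287, sp=-2, e=sp−y≈-255.097287; I≈-185.012301, D=e−e_prev≈-358.696049; u=3/2·(-255.097287)+3/4·(-185.012301)+1/2·(-358.696049)≈-700.753180; next y=-2/5·253.097287+3/4·(-700.753180)≈-626.803800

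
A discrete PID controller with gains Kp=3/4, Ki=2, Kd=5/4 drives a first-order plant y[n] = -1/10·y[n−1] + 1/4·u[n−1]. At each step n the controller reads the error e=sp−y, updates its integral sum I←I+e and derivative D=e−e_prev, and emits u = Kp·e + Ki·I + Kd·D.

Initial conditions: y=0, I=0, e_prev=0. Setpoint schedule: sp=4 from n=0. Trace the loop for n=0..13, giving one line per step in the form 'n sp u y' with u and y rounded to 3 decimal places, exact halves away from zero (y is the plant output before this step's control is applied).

(exact arithmetic carried between steps; '≈' marks a value shown rounded to 6 d.p. or computed from one; I and e_prev carry over from the previous line; the table rounds u and y to 3 d.p., halves away from zero)
n=0: y=0, sp=4, e=sp−y=4; I=4, D=e−e_prev=4; u=3/4·4+2·4+5/4·4=16; next y=-1/10·0+1/4·16=4
n=1: y=4, sp=4, e=sp−y=0; I=4, D=e−e_prev=-4; u=3/4·0+2·4+5/4·(-4)=3; next y=-1/10·4+1/4·3=0.35
n=2: y=0.35, sp=4, e=sp−y=3.65; I=7.65, D=e−e_prev=3.65; u=3/4·3.65+2·7.65+5/4·3.65=22.6; next y=-1/10·0.35+1/4·22.6=5.615
n=3: y=5.615, sp=4, e=sp−y=-1.615; I=6.035, D=e−e_prev=-5.265; u=3/4·(-1.615)+2·6.035+5/4·(-5.265)=4.2775; next y=-1/10·5.615+1/4·4.2775=0.507875
n=4: y=0.507875, sp=4, e=sp−y=3.492125; I=9.527125, D=e−e_prev=5.107125; u=3/4·3.492125+2·9.527125+5/4·5.107125=28.05725; next y=-1/10·0.507875+1/4·28.05725=6.963525
n=5: y=6.963525, sp=4, e=sp−y=-2.963525; I=6.5636, D=e−e_prev=-6.45565; u=3/4·(-2.963525)+2·6.5636+5/4·(-6.45565)≈2.834994; next y=-1/10·6.963525+1/4·2.834994≈0.012396
n=6: y≈0.012396, sp=4, e=sp−y≈3.987604; I≈10.551204, D=e−e_prev≈6.951129; u=3/4·3.987604+2·10.551204+5/4·6.951129≈32.782023; next y=-1/10·0.012396+1/4·32.782023≈8.194266
n=7: y≈8.194266, sp=4, e=sp−y≈-4.194266; I≈6.356938, D=e−e_prev≈-8.181870; u=3/4·(-4.194266)+2·6.356938+5/4·(-8.181870)≈-0.659161; next y=-1/10·8.194266+1/4·(-0.659161)≈-0.984217
n=8: y≈-0.984217, sp=4, e=sp−y≈4.984217; I≈11.341155, D=e−e_prev≈9.178483; u=3/4·4.984217+2·11.341155+5/4·9.178483≈37.893576; next y=-1/10·(-0.984217)+1/4·37.893576≈9.571816
n=9: y≈9.571816, sp=4, e=sp−y≈-5.571816; I≈5.769339, D=e−e_prev≈-10.556033; u=3/4·(-5.571816)+2·5.769339+5/4·(-10.556033)≈-5.835224; next y=-1/10·9.571816+1/4·(-5.835224)≈-2.415988
n=10: y≈-2.415988, sp=4, e=sp−y≈6.415988; I≈12.185327, D=e−e_prev≈11.987803; u=3/4·6.415988+2·12.185327+5/4·11.987803≈44.167398; next y=-1/10·(-2.415988)+1/4·44.167398≈11.283448
n=11: y≈11.283448, sp=4, e=sp−y≈-7.283448; I≈4.901878, D=e−e_prev≈-13.699436; u=3/4·(-7.283448)+2·4.901878+5/4·(-13.699436)≈-12.783124; next y=-1/10·11.283448+1/4·(-12.783124)≈-4.324126
n=12: y≈-4.324126, sp=4, e=sp−y≈8.324126; I≈13.226004, D=e−e_prev≈15.607574; u=3/4·8.324126+2·13.226004+5/4·15.607574≈52.204571; next y=-1/10·(-4.324126)+1/4·52.204571≈13.483555
n=13: y≈13.483555, sp=4, e=sp−y≈-9.483555; I≈3.742449, D=e−e_prev≈-17.807681; u=3/4·(-9.483555)+2·3.742449+5/4·(-17.807681)≈-21.887370; next y=-1/10·13.483555+1/4·(-21.887370)≈-6.820198

0 4 16.000 0.000
1 4 3.000 4.000
2 4 22.600 0.350
3 4 4.278 5.615
4 4 28.057 0.508
5 4 2.835 6.964
6 4 32.782 0.012
7 4 -0.659 8.194
8 4 37.894 -0.984
9 4 -5.835 9.572
10 4 44.167 -2.416
11 4 -12.783 11.283
12 4 52.205 -4.324
13 4 -21.887 13.484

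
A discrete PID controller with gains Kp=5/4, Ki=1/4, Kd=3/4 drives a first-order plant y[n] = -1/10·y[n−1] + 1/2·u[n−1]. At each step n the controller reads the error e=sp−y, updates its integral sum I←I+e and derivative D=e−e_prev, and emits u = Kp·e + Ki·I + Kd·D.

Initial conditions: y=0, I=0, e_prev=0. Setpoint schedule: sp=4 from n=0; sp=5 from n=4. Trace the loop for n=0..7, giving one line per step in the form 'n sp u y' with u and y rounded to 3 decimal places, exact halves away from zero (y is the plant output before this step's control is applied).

0 4 9.000 0.000
1 4 -3.125 4.500
2 4 14.778 -2.013
3 4 -10.209 7.590
4 5 28.617 -5.864
5 5 -26.215 14.895
6 5 53.236 -14.597
7 5 -60.001 28.078

(exact arithmetic carried between steps; '≈' marks a value shown rounded to 6 d.p. or computed from one; I and e_prev carry over from the previous line; the table rounds u and y to 3 d.p., halves away from zero)
n=0: y=0, sp=4, e=sp−y=4; I=4, D=e−e_prev=4; u=5/4·4+1/4·4+3/4·4=9; next y=-1/10·0+1/2·9=4.5
n=1: y=4.5, sp=4, e=sp−y=-0.5; I=3.5, D=e−e_prev=-4.5; u=5/4·(-0.5)+1/4·3.5+3/4·(-4.5)=-3.125; next y=-1/10·4.5+1/2·(-3.125)=-2.0125
n=2: y=-2.0125, sp=4, e=sp−y=6.0125; I=9.5125, D=e−e_prev=6.5125; u=5/4·6.0125+1/4·9.5125+3/4·6.5125=14.778125; next y=-1/10·(-2.0125)+1/2·14.778125≈7.590313
n=3: y≈7.590313, sp=4, e=sp−y≈-3.590313; I≈5.922188, D=e−e_prev≈-9.602813; u=5/4·(-3.590313)+1/4·5.922188+3/4·(-9.602813)≈-10.209453; next y=-1/10·7.590313+1/2·(-10.209453)≈-5.863758
n=4: y≈-5.863758, sp=5, e=sp−y≈10.863758; I≈16.785945, D=e−e_prev≈14.454070; u=5/4·10.863758+1/4·16.785945+3/4·14.454070≈28.616736; next y=-1/10·(-5.863758)+1/2·28.616736≈14.894744
n=5: y≈14.894744, sp=5, e=sp−y≈-9.894744; I≈6.891201, D=e−e_prev≈-20.758502; u=5/4·(-9.894744)+1/4·6.891201+3/4·(-20.758502)≈-26.214506; next y=-1/10·14.894744+1/2·(-26.214506)≈-14.596727
n=6: y≈-14.596727, sp=5, e=sp−y≈19.596727; I≈26.487929, D=e−e_prev≈29.491471; u=5/4·19.596727+1/4·26.487929+3/4·29.491471≈53.236495; next y=-1/10·(-14.596727)+1/2·53.236495≈28.077920
n=7: y≈28.077920, sp=5, e=sp−y≈-23.077920; I≈3.410009, D=e−e_prev≈-42.674648; u=5/4·(-23.077920)+1/4·3.410009+3/4·(-42.674648)≈-60.000884; next y=-1/10·28.077920+1/2·(-60.000884)≈-32.808234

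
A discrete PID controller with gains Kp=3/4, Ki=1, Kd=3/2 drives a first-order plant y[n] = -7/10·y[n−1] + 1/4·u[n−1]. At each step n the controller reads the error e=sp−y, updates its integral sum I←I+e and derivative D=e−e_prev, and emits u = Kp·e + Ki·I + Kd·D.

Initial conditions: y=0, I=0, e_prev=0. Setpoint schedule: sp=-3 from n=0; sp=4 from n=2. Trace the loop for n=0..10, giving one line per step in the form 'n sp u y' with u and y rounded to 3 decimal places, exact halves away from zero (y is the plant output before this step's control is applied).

0 -3 -9.750 0.000
1 -3 -0.328 -2.438
2 4 5.003 1.624
3 4 7.880 0.114
4 4 3.726 1.890
5 4 15.918 -0.392
6 4 1.788 4.254
7 4 30.552 -2.531
8 4 -11.899 9.409
9 4 62.256 -9.561
10 4 -56.048 22.257

(exact arithmetic carried between steps; '≈' marks a value shown rounded to 6 d.p. or computed from one; I and e_prev carry over from the previous line; the table rounds u and y to 3 d.p., halves away from zero)
n=0: y=0, sp=-3, e=sp−y=-3; I=-3, D=e−e_prev=-3; u=3/4·(-3)+1·(-3)+3/2·(-3)=-9.75; next y=-7/10·0+1/4·(-9.75)=-2.4375
n=1: y=-2.4375, sp=-3, e=sp−y=-0.5625; I=-3.5625, D=e−e_prev=2.4375; u=3/4·(-0.5625)+1·(-3.5625)+3/2·2.4375=-0.328125; next y=-7/10·(-2.4375)+1/4·(-0.328125)≈1.624219
n=2: y≈1.624219, sp=4, e=sp−y≈2.375781; I≈-1.186719, D=e−e_prev≈2.938281; u=3/4·2.375781+1·(-1.186719)+3/2·2.938281≈5.002539; next y=-7/10·1.624219+1/4·5.002539≈0.113682
n=3: y≈0.113682, sp=4, e=sp−y≈3.886318; I≈2.699600, D=e−e_prev≈1.510537; u=3/4·3.886318+1·2.699600+3/2·1.510537≈7.880144; next y=-7/10·0.113682+1/4·7.880144≈1.890459
n=4: y≈1.890459, sp=4, e=sp−y≈2.109541; I≈4.809141, D=e−e_prev≈-1.776777; u=3/4·2.109541+1·4.809141+3/2·(-1.776777)≈3.726131; next y=-7/10·1.890459+1/4·3.726131≈-0.391789
n=5: y≈-0.391789, sp=4, e=sp−y≈4.391789; I≈9.200929, D=e−e_prev≈2.282247; u=3/4·4.391789+1·9.200929+3/2·2.282247≈15.918142; next y=-7/10·(-0.391789)+1/4·15.918142≈4.253787
n=6: y≈4.253787, sp=4, e=sp−y≈-0.253787; I≈8.947142, D=e−e_prev≈-4.645576; u=3/4·(-0.253787)+1·8.947142+3/2·(-4.645576)≈1.788437; next y=-7/10·4.253787+1/4·1.788437≈-2.530542
n=7: y≈-2.530542, sp=4, e=sp−y≈6.530542; I≈15.477684, D=e−e_prev≈6.784329; u=3/4·6.530542+1·15.477684+3/2·6.784329≈30.552084; next y=-7/10·(-2.530542)+1/4·30.552084≈9.409400
n=8: y≈9.409400, sp=4, e=sp−y≈-5.409400; I≈10.068283, D=e−e_prev≈-11.939942; u=3/4·(-5.409400)+1·10.068283+3/2·(-11.939942)≈-11.898680; next y=-7/10·9.409400+1/4·(-11.898680)≈-9.561250
n=9: y≈-9.561250, sp=4, e=sp−y≈13.561250; I≈23.629534, D=e−e_prev≈18.970650; u=3/4·13.561250+1·23.629534+3/2·18.970650≈62.256446; next y=-7/10·(-9.561250)+1/4·62.256446≈22.256987
n=10: y≈22.256987, sp=4, e=sp−y≈-18.256987; I≈5.372547, D=e−e_prev≈-31.818237; u=3/4·(-18.256987)+1·5.372547+3/2·(-31.818237)≈-56.047548; next y=-7/10·22.256987+1/4·(-56.047548)≈-29.591778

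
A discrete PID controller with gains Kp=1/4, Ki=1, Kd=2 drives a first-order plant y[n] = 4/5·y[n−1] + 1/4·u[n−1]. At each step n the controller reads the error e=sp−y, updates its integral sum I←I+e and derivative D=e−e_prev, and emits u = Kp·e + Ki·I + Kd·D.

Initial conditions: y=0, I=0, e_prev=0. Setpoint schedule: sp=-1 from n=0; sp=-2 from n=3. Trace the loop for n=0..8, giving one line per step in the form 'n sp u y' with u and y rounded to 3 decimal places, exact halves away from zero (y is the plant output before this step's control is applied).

(exact arithmetic carried between steps; '≈' marks a value shown rounded to 6 d.p. or computed from one; I and e_prev carry over from the previous line; the table rounds u and y to 3 d.p., halves away from zero)
n=0: y=0, sp=-1, e=sp−y=-1; I=-1, D=e−e_prev=-1; u=1/4·(-1)+1·(-1)+2·(-1)=-3.25; next y=4/5·0+1/4·(-3.25)=-0.8125
n=1: y=-0.8125, sp=-1, e=sp−y=-0.1875; I=-1.1875, D=e−e_prev=0.8125; u=1/4·(-0.1875)+1·(-1.1875)+2·0.8125=0.390625; next y=4/5·(-0.8125)+1/4·0.390625≈-0.552344
n=2: y≈-0.552344, sp=-1, e=sp−y≈-0.447656; I≈-1.635156, D=e−e_prev≈-0.260156; u=1/4·(-0.447656)+1·(-1.635156)+2·(-0.260156)≈-2.267383; next y=4/5·(-0.552344)+1/4·(-2.267383)≈-1.008721
n=3: y≈-1.008721, sp=-2, e=sp−y≈-0.991279; I≈-2.626436, D=e−e_prev≈-0.543623; u=1/4·(-0.991279)+1·(-2.626436)+2·(-0.543623)≈-3.961501; next y=4/5·(-1.008721)+1/4·(-3.961501)≈-1.797352
n=4: y≈-1.797352, sp=-2, e=sp−y≈-0.202648; I≈-2.829084, D=e−e_prev≈0.788631; u=1/4·(-0.202648)+1·(-2.829084)+2·0.788631≈-1.302483; next y=4/5·(-1.797352)+1/4·(-1.302483)≈-1.763502
n=5: y≈-1.763502, sp=-2, e=sp−y≈-0.236498; I≈-3.065581, D=e−e_prev≈-0.033850; u=1/4·(-0.236498)+1·(-3.065581)+2·(-0.033850)≈-3.192405; next y=4/5·(-1.763502)+1/4·(-3.192405)≈-2.208903
n=6: y≈-2.208903, sp=-2, e=sp−y≈0.208903; I≈-2.856678, D=e−e_prev≈0.445401; u=1/4·0.208903+1·(-2.856678)+2·0.445401≈-1.913651; next y=4/5·(-2.208903)+1/4·(-1.913651)≈-2.245535
n=7: y≈-2.245535, sp=-2, e=sp−y≈0.245535; I≈-2.611143, D=e−e_prev≈0.036632; u=1/4·0.245535+1·(-2.611143)+2·0.036632≈-2.476495; next y=4/5·(-2.245535)+1/4·(-2.476495)≈-2.415552
n=8: y≈-2.415552, sp=-2, e=sp−y≈0.415552; I≈-2.195591, D=e−e_prev≈0.170017; u=1/4·0.415552+1·(-2.195591)+2·0.170017≈-1.751670; next y=4/5·(-2.415552)+1/4·(-1.751670)≈-2.370359

0 -1 -3.250 0.000
1 -1 0.391 -0.813
2 -1 -2.267 -0.552
3 -2 -3.962 -1.009
4 -2 -1.302 -1.797
5 -2 -3.192 -1.764
6 -2 -1.914 -2.209
7 -2 -2.476 -2.246
8 -2 -1.752 -2.416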